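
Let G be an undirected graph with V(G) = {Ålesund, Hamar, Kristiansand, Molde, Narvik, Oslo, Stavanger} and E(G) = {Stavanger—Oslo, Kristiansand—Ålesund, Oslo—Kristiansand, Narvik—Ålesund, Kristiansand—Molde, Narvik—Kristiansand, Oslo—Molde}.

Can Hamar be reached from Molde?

No

Explore from Molde.
Distance 1: reach Kristiansand, Oslo.
Distance 2: reach Ålesund, Narvik, Stavanger.
The search is exhausted without reaching Hamar; it lies in a different component.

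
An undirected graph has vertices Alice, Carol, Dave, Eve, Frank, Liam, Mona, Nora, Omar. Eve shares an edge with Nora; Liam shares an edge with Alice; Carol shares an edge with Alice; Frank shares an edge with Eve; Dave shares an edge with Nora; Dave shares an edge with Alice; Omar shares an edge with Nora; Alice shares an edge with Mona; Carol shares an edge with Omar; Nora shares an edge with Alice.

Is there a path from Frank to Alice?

Yes

Explore from Frank.
Distance 1: reach Eve.
Distance 2: reach Nora.
Distance 3: reach Alice, Dave, Omar.
Found Alice.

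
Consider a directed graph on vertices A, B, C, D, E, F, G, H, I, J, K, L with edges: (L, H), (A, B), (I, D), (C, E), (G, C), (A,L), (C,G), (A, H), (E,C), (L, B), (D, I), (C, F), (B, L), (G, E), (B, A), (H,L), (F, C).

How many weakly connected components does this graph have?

5

From A: component {A, B, H, L}.
From C: component {C, E, F, G}.
From D: component {D, I}.
From J: component {J}.
From K: component {K}.
That's 5 components.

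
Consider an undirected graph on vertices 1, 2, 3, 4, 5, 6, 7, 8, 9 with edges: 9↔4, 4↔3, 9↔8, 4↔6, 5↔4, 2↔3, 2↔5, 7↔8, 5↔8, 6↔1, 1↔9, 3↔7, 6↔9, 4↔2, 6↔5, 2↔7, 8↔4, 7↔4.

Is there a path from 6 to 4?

Yes

Explore from 6.
Distance 1: reach 1, 4, 5, 9.
Found 4.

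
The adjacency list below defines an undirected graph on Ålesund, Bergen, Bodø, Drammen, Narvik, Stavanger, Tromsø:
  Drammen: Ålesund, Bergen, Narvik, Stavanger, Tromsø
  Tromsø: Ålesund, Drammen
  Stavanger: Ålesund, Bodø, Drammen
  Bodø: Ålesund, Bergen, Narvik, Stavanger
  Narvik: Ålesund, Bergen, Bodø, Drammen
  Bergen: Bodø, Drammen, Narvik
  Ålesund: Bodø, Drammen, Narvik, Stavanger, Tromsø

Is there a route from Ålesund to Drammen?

Explore from Ålesund.
Distance 1: reach Bodø, Drammen, Narvik, Stavanger, Tromsø.
Found Drammen.

Yes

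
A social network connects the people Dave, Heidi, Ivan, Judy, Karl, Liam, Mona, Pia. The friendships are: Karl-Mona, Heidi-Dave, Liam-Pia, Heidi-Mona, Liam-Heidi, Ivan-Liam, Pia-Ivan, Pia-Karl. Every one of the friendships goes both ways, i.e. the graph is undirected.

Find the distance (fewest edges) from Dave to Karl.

3

Distance 0: Dave.
Distance 1: Heidi.
Distance 2: Liam, Mona.
Distance 3: Ivan, Karl, Pia — contains Karl.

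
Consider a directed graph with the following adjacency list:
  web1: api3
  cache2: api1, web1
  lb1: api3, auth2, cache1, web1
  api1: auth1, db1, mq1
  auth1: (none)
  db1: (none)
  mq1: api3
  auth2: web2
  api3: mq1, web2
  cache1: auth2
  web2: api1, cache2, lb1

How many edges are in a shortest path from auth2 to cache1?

Distance 0: auth2.
Distance 1: web2.
Distance 2: api1, cache2, lb1.
Distance 3: api3, auth1, cache1, db1, mq1, web1 — contains cache1.

3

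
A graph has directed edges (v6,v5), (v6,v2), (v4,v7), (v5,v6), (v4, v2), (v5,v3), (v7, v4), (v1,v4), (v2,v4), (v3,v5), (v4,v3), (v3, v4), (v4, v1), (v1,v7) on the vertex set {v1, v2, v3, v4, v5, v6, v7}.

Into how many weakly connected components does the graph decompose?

1

From v1: component {v1, v2, v3, v4, v5, v6, v7}.
That's 1 component.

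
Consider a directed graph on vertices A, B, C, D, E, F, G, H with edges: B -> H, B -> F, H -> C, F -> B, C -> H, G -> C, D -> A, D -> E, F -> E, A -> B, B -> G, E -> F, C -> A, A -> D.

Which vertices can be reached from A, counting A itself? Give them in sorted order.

A, B, C, D, E, F, G, H

Start at A.
Its neighbours: B, D.
Then their neighbours: E, F, G, H.
Then next layer: C.
Every vertex is now reached.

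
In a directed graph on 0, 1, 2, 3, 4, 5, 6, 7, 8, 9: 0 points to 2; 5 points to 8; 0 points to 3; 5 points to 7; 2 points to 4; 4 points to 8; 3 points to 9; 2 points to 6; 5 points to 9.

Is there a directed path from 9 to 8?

9 has no outgoing edges, so nothing is reachable from it.

No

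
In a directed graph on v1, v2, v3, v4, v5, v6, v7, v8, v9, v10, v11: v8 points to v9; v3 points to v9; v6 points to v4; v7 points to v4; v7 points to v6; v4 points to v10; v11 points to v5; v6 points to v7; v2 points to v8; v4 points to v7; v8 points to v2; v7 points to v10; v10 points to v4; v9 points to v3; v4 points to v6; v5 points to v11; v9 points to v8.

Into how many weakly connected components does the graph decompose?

From v1: component {v1}.
From v2: component {v2, v3, v8, v9}.
From v4: component {v4, v6, v7, v10}.
From v5: component {v5, v11}.
That's 4 components.

4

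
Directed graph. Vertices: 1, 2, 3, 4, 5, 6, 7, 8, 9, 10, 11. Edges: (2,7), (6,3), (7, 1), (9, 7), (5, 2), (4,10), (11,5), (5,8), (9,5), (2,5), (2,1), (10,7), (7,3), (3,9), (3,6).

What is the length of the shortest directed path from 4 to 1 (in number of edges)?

3

Distance 0: 4.
Distance 1: 10.
Distance 2: 7.
Distance 3: 1, 3 — contains 1.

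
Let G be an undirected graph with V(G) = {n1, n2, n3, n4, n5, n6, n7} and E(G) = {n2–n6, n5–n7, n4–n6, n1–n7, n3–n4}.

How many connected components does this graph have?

2

From n1: component {n1, n5, n7}.
From n2: component {n2, n3, n4, n6}.
That's 2 components.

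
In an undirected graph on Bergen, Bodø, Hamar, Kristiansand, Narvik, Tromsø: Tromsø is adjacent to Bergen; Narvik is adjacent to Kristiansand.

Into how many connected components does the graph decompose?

From Bergen: component {Bergen, Tromsø}.
From Bodø: component {Bodø}.
From Hamar: component {Hamar}.
From Kristiansand: component {Kristiansand, Narvik}.
That's 4 components.

4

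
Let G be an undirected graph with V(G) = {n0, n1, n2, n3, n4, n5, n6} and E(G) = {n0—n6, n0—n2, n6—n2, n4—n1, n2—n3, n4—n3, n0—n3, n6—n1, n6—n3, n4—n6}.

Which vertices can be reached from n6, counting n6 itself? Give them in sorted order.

n0, n1, n2, n3, n4, n6

Start at n6.
Its neighbours: n0, n1, n2, n3, n4.
Nothing further is reachable.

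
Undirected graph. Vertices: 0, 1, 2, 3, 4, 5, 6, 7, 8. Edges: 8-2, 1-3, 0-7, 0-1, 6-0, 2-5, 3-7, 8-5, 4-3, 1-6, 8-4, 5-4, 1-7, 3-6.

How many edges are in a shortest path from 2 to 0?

Distance 0: 2.
Distance 1: 5, 8.
Distance 2: 4.
Distance 3: 3.
Distance 4: 1, 6, 7.
Distance 5: 0 — contains 0.

5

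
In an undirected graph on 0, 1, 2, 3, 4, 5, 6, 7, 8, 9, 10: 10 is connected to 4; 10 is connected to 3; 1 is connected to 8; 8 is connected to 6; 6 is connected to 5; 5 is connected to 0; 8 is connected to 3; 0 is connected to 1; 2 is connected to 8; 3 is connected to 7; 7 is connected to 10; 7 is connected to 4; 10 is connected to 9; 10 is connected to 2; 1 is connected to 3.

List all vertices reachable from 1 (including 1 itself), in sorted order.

0, 1, 2, 3, 4, 5, 6, 7, 8, 9, 10

Start at 1.
Its neighbours: 0, 3, 8.
Then their neighbours: 2, 5, 6, 7, 10.
Then next layer: 4, 9.
Every vertex is now reached.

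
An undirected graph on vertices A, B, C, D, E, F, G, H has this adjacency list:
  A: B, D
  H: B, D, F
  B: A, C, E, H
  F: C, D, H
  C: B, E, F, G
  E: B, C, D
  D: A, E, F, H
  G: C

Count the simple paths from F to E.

15

F–C–B–A–D–E
F–C–B–E
F–C–B–H–D–E
F–C–E
F–D–A–B–C–E
F–D–A–B–E
F–D–E
F–D–H–B–C–E
F–D–H–B–E
F–H–B–A–D–E
F–H–B–C–E
F–H–B–E
F–H–D–A–B–C–E
F–H–D–A–B–E
F–H–D–E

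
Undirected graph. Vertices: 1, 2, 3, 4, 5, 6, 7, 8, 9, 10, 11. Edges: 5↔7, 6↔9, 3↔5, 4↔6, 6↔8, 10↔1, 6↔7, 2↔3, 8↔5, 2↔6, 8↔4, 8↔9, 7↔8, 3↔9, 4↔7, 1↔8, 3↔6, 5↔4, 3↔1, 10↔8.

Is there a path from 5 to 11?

Explore from 5.
Distance 1: reach 3, 4, 7, 8.
Distance 2: reach 1, 2, 6, 9, 10.
The search is exhausted without reaching 11; it lies in a different component.

No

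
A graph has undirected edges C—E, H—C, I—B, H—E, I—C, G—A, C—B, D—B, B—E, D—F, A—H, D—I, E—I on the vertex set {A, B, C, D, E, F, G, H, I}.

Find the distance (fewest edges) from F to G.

6

Distance 0: F.
Distance 1: D.
Distance 2: B, I.
Distance 3: C, E.
Distance 4: H.
Distance 5: A.
Distance 6: G — contains G.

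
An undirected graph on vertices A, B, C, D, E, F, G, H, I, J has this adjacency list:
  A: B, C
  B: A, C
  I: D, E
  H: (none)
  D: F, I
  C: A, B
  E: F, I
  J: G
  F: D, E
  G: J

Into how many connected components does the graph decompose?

From A: component {A, B, C}.
From D: component {D, E, F, I}.
From G: component {G, J}.
From H: component {H}.
That's 4 components.

4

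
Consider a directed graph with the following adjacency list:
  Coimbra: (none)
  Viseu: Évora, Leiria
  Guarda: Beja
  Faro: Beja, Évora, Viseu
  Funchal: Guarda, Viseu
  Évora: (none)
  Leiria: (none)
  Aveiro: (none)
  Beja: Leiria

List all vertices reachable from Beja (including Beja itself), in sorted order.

Beja, Leiria

Start at Beja.
Its neighbours: Leiria.
Nothing further is reachable.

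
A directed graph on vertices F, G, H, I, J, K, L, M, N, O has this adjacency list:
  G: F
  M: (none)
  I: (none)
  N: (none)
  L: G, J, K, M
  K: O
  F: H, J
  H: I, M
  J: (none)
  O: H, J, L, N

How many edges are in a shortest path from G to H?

Distance 0: G.
Distance 1: F.
Distance 2: H, J — contains H.

2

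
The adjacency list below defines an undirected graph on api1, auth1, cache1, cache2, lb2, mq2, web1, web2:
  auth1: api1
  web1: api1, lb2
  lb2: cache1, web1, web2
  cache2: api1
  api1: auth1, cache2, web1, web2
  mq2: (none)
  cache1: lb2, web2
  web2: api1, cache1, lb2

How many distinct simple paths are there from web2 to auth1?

3

web2–api1–auth1
web2–cache1–lb2–web1–api1–auth1
web2–lb2–web1–api1–auth1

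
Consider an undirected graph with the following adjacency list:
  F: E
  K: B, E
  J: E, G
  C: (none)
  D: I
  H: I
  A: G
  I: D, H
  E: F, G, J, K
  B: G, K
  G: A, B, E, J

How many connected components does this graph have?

From A: component {A, B, E, F, G, J, K}.
From C: component {C}.
From D: component {D, H, I}.
That's 3 components.

3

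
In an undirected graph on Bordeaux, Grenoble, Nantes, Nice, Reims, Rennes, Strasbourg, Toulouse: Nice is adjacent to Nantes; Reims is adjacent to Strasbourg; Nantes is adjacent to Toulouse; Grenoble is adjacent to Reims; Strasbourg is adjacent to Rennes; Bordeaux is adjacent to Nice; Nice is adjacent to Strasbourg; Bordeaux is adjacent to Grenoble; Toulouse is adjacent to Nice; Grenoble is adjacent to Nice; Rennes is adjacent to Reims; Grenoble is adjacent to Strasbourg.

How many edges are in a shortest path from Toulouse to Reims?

Distance 0: Toulouse.
Distance 1: Nantes, Nice.
Distance 2: Bordeaux, Grenoble, Strasbourg.
Distance 3: Reims, Rennes — contains Reims.

3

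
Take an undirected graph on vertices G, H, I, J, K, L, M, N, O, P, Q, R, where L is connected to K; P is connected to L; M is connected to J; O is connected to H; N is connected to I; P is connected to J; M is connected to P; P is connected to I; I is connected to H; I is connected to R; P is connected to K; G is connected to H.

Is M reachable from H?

Explore from H.
Distance 1: reach G, I, O.
Distance 2: reach N, P, R.
Distance 3: reach J, K, L, M.
Found M.

Yes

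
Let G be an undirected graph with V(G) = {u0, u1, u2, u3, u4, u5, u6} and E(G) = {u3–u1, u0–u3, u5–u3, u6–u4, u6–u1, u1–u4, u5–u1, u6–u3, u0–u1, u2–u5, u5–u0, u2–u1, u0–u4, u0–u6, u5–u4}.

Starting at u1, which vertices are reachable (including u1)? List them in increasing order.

Start at u1.
Its neighbours: u0, u2, u3, u4, u5, u6.
Every vertex is now reached.

u0, u1, u2, u3, u4, u5, u6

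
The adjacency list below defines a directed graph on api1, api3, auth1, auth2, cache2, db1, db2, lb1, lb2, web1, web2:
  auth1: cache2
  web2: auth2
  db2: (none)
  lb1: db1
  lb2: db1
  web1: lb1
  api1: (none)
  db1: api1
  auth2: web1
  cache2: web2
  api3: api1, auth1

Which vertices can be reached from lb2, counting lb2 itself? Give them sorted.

Start at lb2.
Its neighbours: db1.
Then their neighbours: api1.
Nothing further is reachable.

api1, db1, lb2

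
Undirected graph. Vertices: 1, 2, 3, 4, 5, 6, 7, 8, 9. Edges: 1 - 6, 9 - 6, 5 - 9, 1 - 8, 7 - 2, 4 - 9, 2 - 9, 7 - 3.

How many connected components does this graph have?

From 1: component {1, 2, 3, 4, 5, 6, 7, 8, 9}.
That's 1 component.

1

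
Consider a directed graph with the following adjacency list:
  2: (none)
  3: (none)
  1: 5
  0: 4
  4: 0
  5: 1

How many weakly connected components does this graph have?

4

From 0: component {0, 4}.
From 1: component {1, 5}.
From 2: component {2}.
From 3: component {3}.
That's 4 components.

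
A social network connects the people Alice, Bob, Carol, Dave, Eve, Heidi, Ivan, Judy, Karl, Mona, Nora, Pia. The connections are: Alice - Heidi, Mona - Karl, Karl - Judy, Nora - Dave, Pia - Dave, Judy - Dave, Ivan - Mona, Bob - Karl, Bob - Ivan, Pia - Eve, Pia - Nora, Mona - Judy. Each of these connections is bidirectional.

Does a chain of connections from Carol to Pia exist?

Carol has no edges, so nothing is reachable from it.

No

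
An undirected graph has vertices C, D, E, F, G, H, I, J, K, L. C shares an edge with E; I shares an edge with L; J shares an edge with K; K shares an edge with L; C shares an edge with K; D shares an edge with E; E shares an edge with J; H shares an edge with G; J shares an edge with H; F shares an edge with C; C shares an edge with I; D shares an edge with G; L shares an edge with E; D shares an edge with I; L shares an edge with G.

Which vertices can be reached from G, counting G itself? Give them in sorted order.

C, D, E, F, G, H, I, J, K, L

Start at G.
Its neighbours: D, H, L.
Then their neighbours: E, I, J, K.
Then next layer: C.
Then next layer: F.
Every vertex is now reached.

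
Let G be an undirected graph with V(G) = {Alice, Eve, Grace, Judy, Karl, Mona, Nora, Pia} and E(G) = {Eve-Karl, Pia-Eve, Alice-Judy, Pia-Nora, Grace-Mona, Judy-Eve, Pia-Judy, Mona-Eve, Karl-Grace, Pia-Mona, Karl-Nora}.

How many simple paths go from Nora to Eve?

8

Nora–Karl–Eve
Nora–Karl–Grace–Mona–Eve
Nora–Karl–Grace–Mona–Pia–Eve
Nora–Karl–Grace–Mona–Pia–Judy–Eve
Nora–Pia–Eve
Nora–Pia–Judy–Eve
Nora–Pia–Mona–Eve
Nora–Pia–Mona–Grace–Karl–Eve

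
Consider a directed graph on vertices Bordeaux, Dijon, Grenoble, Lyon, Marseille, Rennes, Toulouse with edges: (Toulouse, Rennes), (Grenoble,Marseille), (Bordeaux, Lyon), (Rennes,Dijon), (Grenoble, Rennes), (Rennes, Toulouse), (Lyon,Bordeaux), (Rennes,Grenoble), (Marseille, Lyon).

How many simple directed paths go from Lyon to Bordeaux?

1

Lyon→Bordeaux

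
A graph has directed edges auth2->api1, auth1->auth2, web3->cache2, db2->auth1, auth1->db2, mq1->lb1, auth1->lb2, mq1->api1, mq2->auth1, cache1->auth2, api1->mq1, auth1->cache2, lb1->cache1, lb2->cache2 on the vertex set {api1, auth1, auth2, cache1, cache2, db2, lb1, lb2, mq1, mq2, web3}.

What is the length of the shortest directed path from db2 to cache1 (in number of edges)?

Distance 0: db2.
Distance 1: auth1.
Distance 2: auth2, cache2, lb2.
Distance 3: api1.
Distance 4: mq1.
Distance 5: lb1.
Distance 6: cache1 — contains cache1.

6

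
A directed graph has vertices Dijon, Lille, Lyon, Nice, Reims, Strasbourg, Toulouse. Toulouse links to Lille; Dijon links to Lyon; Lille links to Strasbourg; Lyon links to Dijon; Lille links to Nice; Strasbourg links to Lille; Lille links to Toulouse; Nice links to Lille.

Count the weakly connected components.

From Dijon: component {Dijon, Lyon}.
From Lille: component {Lille, Nice, Strasbourg, Toulouse}.
From Reims: component {Reims}.
That's 3 components.

3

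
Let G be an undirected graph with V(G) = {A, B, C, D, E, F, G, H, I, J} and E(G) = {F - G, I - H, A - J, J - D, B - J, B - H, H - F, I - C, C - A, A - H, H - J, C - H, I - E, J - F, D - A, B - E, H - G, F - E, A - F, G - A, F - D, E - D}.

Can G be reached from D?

Yes

Explore from D.
Distance 1: reach A, E, F, J.
Distance 2: reach B, C, G, H, I.
Found G.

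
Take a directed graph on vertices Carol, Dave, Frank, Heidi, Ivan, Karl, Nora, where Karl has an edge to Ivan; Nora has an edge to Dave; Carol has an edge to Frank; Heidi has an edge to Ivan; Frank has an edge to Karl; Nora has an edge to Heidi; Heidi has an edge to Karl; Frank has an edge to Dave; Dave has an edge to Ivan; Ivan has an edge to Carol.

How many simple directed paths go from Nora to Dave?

3

Nora→Dave
Nora→Heidi→Ivan→Carol→Frank→Dave
Nora→Heidi→Karl→Ivan→Carol→Frank→Dave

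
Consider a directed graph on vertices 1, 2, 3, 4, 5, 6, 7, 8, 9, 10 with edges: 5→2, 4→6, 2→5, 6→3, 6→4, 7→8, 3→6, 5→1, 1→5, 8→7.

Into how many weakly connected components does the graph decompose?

5

From 1: component {1, 2, 5}.
From 3: component {3, 4, 6}.
From 7: component {7, 8}.
From 9: component {9}.
From 10: component {10}.
That's 5 components.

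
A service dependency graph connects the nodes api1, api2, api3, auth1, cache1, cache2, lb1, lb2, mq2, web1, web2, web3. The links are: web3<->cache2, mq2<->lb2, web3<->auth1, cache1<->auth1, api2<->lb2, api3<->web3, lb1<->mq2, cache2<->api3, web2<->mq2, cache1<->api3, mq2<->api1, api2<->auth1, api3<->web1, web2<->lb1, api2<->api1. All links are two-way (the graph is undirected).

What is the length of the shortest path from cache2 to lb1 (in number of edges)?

6

Distance 0: cache2.
Distance 1: api3, web3.
Distance 2: auth1, cache1, web1.
Distance 3: api2.
Distance 4: api1, lb2.
Distance 5: mq2.
Distance 6: lb1, web2 — contains lb1.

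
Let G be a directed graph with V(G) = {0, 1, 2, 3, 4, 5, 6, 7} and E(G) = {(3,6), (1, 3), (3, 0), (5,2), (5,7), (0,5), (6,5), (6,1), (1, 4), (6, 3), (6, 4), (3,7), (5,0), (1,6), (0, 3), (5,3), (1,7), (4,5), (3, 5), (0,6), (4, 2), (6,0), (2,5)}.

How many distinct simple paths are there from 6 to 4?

6→1→4
6→4

2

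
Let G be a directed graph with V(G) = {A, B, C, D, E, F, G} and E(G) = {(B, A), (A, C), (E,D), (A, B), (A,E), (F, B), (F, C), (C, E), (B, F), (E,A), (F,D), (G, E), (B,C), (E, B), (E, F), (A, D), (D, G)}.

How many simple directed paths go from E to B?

E→A→B
E→B
E→F→B

3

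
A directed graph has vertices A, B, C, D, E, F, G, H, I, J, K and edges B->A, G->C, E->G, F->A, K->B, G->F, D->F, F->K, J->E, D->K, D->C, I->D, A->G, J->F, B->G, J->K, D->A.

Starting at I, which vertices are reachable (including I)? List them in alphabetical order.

A, B, C, D, F, G, I, K

Start at I.
Its neighbours: D.
Then their neighbours: A, C, F, K.
Then next layer: B, G.
Nothing further is reachable.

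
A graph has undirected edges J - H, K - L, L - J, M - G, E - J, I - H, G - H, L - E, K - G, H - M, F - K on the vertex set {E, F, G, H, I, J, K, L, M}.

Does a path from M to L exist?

Yes

Explore from M.
Distance 1: reach G, H.
Distance 2: reach I, J, K.
Distance 3: reach E, F, L.
Found L.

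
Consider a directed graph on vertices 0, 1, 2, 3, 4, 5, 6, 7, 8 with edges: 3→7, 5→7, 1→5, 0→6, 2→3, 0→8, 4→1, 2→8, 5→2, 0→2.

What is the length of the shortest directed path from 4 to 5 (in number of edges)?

Distance 0: 4.
Distance 1: 1.
Distance 2: 5 — contains 5.

2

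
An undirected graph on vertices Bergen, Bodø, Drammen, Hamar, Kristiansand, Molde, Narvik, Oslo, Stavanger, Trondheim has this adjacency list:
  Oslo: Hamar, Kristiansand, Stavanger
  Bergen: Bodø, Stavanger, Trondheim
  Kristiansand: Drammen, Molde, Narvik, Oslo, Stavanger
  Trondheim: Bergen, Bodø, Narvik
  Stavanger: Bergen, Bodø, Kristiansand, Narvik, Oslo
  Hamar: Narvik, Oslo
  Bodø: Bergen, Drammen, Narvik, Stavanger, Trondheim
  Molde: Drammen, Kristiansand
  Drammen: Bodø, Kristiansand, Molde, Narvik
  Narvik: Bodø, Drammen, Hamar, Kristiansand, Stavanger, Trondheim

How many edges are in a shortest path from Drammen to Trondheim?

2

Distance 0: Drammen.
Distance 1: Bodø, Kristiansand, Molde, Narvik.
Distance 2: Bergen, Hamar, Oslo, Stavanger, Trondheim — contains Trondheim.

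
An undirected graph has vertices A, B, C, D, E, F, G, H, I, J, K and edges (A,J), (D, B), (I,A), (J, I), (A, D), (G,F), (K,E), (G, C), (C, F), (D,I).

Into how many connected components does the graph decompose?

4

From A: component {A, B, D, I, J}.
From C: component {C, F, G}.
From E: component {E, K}.
From H: component {H}.
That's 4 components.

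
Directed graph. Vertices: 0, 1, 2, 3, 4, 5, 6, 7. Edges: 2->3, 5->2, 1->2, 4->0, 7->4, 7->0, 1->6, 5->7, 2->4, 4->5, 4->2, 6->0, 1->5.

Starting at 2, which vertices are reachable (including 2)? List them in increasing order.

Start at 2.
Its neighbours: 3, 4.
Then their neighbours: 0, 5.
Then next layer: 7.
Nothing further is reachable.

0, 2, 3, 4, 5, 7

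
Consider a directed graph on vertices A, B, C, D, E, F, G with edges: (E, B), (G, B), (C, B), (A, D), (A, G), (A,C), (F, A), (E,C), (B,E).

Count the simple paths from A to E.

2

A→C→B→E
A→G→B→E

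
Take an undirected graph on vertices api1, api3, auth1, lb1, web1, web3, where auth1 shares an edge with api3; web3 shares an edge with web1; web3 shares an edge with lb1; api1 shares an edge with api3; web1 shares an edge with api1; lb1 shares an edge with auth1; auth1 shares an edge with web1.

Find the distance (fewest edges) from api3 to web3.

Distance 0: api3.
Distance 1: api1, auth1.
Distance 2: lb1, web1.
Distance 3: web3 — contains web3.

3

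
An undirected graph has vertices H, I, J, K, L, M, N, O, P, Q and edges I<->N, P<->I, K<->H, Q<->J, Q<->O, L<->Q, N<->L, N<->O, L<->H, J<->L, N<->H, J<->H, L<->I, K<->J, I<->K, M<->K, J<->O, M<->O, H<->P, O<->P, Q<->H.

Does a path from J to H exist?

Explore from J.
Distance 1: reach H, K, L, O, Q.
Found H.

Yes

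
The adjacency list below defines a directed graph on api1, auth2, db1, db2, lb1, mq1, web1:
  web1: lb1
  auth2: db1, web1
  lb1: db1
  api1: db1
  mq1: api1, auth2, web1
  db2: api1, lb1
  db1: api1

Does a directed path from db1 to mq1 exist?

Explore from db1.
Distance 1: reach api1.
The search from db1 is exhausted; no directed path reaches mq1.

No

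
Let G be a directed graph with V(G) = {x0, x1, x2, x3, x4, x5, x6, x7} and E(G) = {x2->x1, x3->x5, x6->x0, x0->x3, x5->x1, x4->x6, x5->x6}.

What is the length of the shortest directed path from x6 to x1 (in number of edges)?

Distance 0: x6.
Distance 1: x0.
Distance 2: x3.
Distance 3: x5.
Distance 4: x1 — contains x1.

4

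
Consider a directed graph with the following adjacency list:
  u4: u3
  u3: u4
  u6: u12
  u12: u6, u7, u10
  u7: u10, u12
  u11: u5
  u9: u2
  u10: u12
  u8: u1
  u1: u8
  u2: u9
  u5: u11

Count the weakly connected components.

5

From u1: component {u1, u8}.
From u2: component {u2, u9}.
From u3: component {u3, u4}.
From u5: component {u5, u11}.
From u6: component {u6, u7, u10, u12}.
That's 5 components.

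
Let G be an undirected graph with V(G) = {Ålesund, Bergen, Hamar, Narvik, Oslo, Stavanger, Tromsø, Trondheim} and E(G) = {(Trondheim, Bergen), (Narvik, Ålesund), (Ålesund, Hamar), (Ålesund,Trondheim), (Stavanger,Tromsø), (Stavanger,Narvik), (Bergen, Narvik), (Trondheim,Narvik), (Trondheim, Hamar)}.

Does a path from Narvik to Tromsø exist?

Yes

Explore from Narvik.
Distance 1: reach Ålesund, Bergen, Stavanger, Trondheim.
Distance 2: reach Hamar, Tromsø.
Found Tromsø.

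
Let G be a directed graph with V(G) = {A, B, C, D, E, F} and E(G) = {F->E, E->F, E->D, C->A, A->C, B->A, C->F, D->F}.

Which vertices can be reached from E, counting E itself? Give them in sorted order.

D, E, F

Start at E.
Its neighbours: D, F.
Nothing further is reachable.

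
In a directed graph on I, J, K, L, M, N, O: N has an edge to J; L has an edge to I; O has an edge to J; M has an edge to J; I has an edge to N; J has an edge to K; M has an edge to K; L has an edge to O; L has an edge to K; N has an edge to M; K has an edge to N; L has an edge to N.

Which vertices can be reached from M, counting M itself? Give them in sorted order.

J, K, M, N

Start at M.
Its neighbours: J, K.
Then their neighbours: N.
Nothing further is reachable.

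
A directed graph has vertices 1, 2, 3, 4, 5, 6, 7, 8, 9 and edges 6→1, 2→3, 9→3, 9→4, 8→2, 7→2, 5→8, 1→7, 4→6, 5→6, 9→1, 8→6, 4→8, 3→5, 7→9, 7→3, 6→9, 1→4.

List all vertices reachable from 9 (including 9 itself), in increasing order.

1, 2, 3, 4, 5, 6, 7, 8, 9

Start at 9.
Its neighbours: 1, 3, 4.
Then their neighbours: 5, 6, 7, 8.
Then next layer: 2.
Every vertex is now reached.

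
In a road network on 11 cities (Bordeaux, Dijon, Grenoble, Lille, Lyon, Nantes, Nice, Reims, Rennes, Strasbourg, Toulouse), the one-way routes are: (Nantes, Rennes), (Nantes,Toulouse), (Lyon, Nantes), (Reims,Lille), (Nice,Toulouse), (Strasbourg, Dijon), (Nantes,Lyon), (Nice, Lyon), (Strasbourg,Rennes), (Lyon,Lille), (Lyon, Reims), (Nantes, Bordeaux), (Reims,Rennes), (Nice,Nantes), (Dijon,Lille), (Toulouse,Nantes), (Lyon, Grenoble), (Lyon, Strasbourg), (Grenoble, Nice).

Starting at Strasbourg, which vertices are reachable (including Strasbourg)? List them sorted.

Dijon, Lille, Rennes, Strasbourg

Start at Strasbourg.
Its neighbours: Dijon, Rennes.
Then their neighbours: Lille.
Nothing further is reachable.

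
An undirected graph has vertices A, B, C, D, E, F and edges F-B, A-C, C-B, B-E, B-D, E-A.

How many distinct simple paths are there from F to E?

F–B–C–A–E
F–B–E

2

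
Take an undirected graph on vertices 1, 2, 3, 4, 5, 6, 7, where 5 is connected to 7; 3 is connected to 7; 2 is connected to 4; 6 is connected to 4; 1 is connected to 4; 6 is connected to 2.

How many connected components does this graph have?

2

From 1: component {1, 2, 4, 6}.
From 3: component {3, 5, 7}.
That's 2 components.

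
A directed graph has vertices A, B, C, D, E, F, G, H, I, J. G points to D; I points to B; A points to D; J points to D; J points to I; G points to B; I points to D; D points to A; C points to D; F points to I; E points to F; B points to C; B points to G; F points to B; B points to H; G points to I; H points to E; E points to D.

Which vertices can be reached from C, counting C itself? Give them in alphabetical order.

Start at C.
Its neighbours: D.
Then their neighbours: A.
Nothing further is reachable.

A, C, D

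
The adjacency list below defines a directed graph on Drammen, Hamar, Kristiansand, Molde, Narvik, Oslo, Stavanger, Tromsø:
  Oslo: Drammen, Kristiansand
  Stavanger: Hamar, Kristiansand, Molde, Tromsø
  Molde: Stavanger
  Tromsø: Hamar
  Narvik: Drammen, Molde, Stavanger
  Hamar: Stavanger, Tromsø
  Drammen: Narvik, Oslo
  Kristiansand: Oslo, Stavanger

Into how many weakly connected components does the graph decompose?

1

From Drammen: component {Drammen, Hamar, Kristiansand, Molde, Narvik, Oslo, Stavanger, Tromsø}.
That's 1 component.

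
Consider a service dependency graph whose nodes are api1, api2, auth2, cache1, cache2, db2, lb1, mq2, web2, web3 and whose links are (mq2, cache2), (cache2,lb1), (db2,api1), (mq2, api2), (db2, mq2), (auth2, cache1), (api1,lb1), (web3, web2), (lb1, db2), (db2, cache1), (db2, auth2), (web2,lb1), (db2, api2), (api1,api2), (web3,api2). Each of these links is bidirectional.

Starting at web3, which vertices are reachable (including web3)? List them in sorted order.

api1, api2, auth2, cache1, cache2, db2, lb1, mq2, web2, web3

Start at web3.
Its neighbours: api2, web2.
Then their neighbours: api1, db2, lb1, mq2.
Then next layer: auth2, cache1, cache2.
Every vertex is now reached.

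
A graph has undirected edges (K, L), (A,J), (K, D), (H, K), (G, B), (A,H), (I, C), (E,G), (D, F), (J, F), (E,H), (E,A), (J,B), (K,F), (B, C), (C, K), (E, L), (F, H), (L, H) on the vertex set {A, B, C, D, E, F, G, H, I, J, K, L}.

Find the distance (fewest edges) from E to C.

Distance 0: E.
Distance 1: A, G, H, L.
Distance 2: B, F, J, K.
Distance 3: C, D — contains C.

3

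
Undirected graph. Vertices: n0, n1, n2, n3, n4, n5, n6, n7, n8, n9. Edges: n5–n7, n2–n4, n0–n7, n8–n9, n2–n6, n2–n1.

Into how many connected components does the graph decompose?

From n0: component {n0, n5, n7}.
From n1: component {n1, n2, n4, n6}.
From n3: component {n3}.
From n8: component {n8, n9}.
That's 4 components.

4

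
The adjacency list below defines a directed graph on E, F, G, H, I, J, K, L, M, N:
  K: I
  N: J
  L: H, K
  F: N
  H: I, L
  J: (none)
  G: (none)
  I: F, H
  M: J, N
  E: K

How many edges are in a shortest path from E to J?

Distance 0: E.
Distance 1: K.
Distance 2: I.
Distance 3: F, H.
Distance 4: L, N.
Distance 5: J — contains J.

5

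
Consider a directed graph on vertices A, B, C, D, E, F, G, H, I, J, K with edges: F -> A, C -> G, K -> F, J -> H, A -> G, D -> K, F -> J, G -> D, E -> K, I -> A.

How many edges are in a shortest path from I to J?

Distance 0: I.
Distance 1: A.
Distance 2: G.
Distance 3: D.
Distance 4: K.
Distance 5: F.
Distance 6: J — contains J.

6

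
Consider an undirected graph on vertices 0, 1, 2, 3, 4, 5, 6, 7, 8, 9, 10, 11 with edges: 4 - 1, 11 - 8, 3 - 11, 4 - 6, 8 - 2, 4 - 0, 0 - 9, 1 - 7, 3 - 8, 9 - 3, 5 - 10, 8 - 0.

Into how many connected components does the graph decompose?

From 0: component {0, 1, 2, 3, 4, 6, 7, 8, 9, 11}.
From 5: component {5, 10}.
That's 2 components.

2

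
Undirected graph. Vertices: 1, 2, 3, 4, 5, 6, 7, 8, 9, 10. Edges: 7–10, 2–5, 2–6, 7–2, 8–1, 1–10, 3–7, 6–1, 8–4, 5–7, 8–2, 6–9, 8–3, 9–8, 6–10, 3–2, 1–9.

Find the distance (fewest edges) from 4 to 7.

3

Distance 0: 4.
Distance 1: 8.
Distance 2: 1, 2, 3, 9.
Distance 3: 5, 6, 7, 10 — contains 7.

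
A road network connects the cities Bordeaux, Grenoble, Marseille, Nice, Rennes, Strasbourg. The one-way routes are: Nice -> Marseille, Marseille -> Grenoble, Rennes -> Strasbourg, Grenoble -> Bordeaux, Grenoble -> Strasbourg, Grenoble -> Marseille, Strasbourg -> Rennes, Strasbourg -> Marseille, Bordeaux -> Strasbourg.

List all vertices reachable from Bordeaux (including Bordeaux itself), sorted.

Start at Bordeaux.
Its neighbours: Strasbourg.
Then their neighbours: Marseille, Rennes.
Then next layer: Grenoble.
Nothing further is reachable.

Bordeaux, Grenoble, Marseille, Rennes, Strasbourg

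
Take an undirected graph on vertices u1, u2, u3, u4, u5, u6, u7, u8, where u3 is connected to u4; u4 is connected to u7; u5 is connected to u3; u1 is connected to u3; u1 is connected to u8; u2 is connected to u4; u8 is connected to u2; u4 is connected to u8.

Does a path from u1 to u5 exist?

Explore from u1.
Distance 1: reach u3, u8.
Distance 2: reach u2, u4, u5.
Found u5.

Yes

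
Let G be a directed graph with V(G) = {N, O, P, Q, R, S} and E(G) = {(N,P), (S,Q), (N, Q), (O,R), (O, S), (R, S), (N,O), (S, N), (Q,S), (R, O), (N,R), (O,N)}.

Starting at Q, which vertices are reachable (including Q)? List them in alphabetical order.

Start at Q.
Its neighbours: S.
Then their neighbours: N.
Then next layer: O, P, R.
Every vertex is now reached.

N, O, P, Q, R, S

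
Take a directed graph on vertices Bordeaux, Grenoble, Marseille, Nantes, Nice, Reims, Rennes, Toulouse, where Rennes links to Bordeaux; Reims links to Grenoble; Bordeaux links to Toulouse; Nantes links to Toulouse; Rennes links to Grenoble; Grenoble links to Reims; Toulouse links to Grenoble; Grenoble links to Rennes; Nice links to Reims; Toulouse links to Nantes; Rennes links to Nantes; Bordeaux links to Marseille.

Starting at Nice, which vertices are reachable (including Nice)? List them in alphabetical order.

Bordeaux, Grenoble, Marseille, Nantes, Nice, Reims, Rennes, Toulouse

Start at Nice.
Its neighbours: Reims.
Then their neighbours: Grenoble.
Then next layer: Rennes.
Then next layer: Bordeaux, Nantes.
Then next layer: Marseille, Toulouse.
Every vertex is now reached.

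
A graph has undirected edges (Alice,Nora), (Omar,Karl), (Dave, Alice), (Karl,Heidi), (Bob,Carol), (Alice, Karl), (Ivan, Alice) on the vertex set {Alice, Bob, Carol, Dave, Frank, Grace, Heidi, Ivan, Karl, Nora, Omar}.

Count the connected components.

4

From Alice: component {Alice, Dave, Heidi, Ivan, Karl, Nora, Omar}.
From Bob: component {Bob, Carol}.
From Frank: component {Frank}.
From Grace: component {Grace}.
That's 4 components.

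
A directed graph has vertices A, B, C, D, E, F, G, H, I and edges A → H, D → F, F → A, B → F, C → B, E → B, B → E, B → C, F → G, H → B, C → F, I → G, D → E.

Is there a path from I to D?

No

Explore from I.
Distance 1: reach G.
The search from I is exhausted; no directed path reaches D.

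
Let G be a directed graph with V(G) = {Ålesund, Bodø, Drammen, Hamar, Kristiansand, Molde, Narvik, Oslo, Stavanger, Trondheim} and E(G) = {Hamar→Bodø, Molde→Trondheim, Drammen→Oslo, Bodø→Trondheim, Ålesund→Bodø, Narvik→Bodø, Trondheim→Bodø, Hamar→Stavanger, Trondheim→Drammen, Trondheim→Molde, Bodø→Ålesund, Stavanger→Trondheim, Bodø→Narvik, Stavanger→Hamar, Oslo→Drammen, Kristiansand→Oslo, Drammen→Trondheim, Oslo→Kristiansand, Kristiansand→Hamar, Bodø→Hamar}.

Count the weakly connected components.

1

From Ålesund: component {Ålesund, Bodø, Drammen, Hamar, Kristiansand, Molde, Narvik, Oslo, Stavanger, Trondheim}.
That's 1 component.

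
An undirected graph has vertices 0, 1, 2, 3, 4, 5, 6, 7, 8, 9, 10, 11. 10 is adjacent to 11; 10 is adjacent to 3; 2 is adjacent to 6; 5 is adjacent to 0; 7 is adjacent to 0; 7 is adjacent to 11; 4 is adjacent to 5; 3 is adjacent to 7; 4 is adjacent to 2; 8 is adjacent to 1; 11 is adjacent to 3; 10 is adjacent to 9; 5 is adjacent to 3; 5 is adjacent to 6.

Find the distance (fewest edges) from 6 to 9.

Distance 0: 6.
Distance 1: 2, 5.
Distance 2: 0, 3, 4.
Distance 3: 7, 10, 11.
Distance 4: 9 — contains 9.

4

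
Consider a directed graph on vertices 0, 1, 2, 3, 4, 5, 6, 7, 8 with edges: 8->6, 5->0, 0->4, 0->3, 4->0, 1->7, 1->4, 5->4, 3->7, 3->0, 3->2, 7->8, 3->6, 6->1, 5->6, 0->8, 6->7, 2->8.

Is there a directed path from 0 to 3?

Yes

Explore from 0.
Distance 1: reach 3, 4, 8.
Found 3.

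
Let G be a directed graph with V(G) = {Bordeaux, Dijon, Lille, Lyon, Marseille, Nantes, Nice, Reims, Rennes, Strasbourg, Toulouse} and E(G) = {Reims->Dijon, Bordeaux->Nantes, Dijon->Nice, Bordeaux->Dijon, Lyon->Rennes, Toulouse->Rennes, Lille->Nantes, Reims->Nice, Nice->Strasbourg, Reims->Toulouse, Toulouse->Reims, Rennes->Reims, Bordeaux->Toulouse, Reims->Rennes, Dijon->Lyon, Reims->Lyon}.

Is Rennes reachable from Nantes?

Nantes has no outgoing edges, so nothing is reachable from it.

No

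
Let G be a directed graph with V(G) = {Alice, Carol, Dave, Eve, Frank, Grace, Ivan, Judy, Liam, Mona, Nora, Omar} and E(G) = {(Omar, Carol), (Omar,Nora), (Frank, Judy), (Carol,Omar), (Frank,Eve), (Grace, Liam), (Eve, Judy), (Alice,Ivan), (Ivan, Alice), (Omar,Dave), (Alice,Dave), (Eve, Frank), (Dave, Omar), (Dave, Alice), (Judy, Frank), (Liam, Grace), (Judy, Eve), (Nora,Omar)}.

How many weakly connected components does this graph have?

4

From Alice: component {Alice, Carol, Dave, Ivan, Nora, Omar}.
From Eve: component {Eve, Frank, Judy}.
From Grace: component {Grace, Liam}.
From Mona: component {Mona}.
That's 4 components.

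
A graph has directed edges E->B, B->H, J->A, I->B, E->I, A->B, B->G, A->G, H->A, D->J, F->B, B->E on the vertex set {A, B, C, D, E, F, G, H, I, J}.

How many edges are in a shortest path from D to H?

Distance 0: D.
Distance 1: J.
Distance 2: A.
Distance 3: B, G.
Distance 4: E, H — contains H.

4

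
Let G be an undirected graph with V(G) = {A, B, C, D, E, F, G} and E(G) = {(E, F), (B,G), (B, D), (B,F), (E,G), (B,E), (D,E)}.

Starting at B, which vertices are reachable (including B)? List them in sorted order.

Start at B.
Its neighbours: D, E, F, G.
Nothing further is reachable.

B, D, E, F, G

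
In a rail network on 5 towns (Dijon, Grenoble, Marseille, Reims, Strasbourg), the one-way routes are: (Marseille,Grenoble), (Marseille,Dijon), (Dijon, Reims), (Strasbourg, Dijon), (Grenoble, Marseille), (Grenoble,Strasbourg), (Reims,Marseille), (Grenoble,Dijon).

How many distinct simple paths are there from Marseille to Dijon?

3

Marseille→Dijon
Marseille→Grenoble→Dijon
Marseille→Grenoble→Strasbourg→Dijon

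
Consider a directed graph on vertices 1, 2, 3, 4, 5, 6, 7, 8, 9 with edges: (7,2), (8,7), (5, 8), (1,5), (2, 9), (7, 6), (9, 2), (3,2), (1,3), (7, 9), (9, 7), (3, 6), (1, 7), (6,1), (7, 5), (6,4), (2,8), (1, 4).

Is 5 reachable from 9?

Explore from 9.
Distance 1: reach 2, 7.
Distance 2: reach 5, 6, 8.
Found 5.

Yes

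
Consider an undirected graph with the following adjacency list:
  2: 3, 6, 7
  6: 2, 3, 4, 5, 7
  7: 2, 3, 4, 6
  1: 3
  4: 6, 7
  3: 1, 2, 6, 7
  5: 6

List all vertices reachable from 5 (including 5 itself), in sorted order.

1, 2, 3, 4, 5, 6, 7

Start at 5.
Its neighbours: 6.
Then their neighbours: 2, 3, 4, 7.
Then next layer: 1.
Every vertex is now reached.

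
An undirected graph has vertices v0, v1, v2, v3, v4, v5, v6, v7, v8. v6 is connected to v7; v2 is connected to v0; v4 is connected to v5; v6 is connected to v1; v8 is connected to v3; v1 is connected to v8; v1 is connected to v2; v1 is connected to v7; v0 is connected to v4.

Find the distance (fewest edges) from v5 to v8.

5

Distance 0: v5.
Distance 1: v4.
Distance 2: v0.
Distance 3: v2.
Distance 4: v1.
Distance 5: v6, v7, v8 — contains v8.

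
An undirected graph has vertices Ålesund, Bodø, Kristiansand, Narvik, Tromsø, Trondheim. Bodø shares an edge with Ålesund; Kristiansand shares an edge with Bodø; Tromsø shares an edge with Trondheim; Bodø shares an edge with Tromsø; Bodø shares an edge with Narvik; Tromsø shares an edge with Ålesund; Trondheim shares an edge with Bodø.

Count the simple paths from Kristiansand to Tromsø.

Kristiansand–Bodø–Ålesund–Tromsø
Kristiansand–Bodø–Tromsø
Kristiansand–Bodø–Trondheim–Tromsø

3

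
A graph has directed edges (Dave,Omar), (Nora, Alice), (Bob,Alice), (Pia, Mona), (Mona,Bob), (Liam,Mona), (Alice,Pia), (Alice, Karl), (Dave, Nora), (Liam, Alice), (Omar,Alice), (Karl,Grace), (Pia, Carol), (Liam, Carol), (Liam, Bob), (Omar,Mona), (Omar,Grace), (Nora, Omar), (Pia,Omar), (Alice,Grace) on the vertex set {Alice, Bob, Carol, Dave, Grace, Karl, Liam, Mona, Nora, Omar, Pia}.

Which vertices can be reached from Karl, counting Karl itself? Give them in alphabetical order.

Start at Karl.
Its neighbours: Grace.
Nothing further is reachable.

Grace, Karl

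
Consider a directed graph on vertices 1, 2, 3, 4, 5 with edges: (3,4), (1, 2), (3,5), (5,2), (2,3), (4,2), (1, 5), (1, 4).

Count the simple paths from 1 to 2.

3

1→2
1→4→2
1→5→2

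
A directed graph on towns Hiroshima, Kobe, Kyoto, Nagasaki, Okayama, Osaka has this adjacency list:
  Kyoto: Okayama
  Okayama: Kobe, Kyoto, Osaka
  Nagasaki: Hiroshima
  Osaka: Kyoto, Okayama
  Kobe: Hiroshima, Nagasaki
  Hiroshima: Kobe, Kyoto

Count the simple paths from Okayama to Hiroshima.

Okayama→Kobe→Hiroshima
Okayama→Kobe→Nagasaki→Hiroshima

2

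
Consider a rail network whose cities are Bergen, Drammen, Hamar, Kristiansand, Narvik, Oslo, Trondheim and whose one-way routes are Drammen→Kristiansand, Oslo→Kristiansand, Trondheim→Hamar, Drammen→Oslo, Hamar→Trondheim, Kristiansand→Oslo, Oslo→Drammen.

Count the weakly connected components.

From Bergen: component {Bergen}.
From Drammen: component {Drammen, Kristiansand, Oslo}.
From Hamar: component {Hamar, Trondheim}.
From Narvik: component {Narvik}.
That's 4 components.

4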